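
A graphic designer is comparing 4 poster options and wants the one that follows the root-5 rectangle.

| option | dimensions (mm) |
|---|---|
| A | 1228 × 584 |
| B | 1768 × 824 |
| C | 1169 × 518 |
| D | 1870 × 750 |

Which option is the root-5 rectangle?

Target root-5 ≈ 2.236.
A: 2.103 (Δ0.133)  B: 2.146 (Δ0.090)  C: 2.257 (Δ0.021)  D: 2.493 (Δ0.257)

C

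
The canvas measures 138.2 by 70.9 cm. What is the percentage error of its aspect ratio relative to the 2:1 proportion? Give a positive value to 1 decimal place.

2.5%

Ratio = 138.2 / 70.9 ≈ 1.9492.
Ideal 2:1 = 2.0000. |1.9492 − 2.0000| / 2.0000 ≈ 2.54% → 2.5%.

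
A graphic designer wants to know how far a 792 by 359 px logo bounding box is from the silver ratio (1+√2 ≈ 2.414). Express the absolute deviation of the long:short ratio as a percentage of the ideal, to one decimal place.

Ratio = 792 / 359 ≈ 2.2061.
Ideal silver ratio ≈ 2.4142. |2.2061 − 2.4142| / 2.4142 ≈ 8.62% → 8.6%.

8.6%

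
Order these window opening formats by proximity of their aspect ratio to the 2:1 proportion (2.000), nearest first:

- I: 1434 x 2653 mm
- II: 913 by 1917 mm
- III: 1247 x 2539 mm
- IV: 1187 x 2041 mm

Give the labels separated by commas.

III, II, I, IV

I: 2653/1434 ≈ 1.850 → |1.850 − 2.000| = 0.150
II: 1917/913 ≈ 2.100 → |2.100 − 2.000| = 0.100
III: 2539/1247 ≈ 2.036 → |2.036 − 2.000| = 0.036
IV: 2041/1187 ≈ 1.719 → |1.719 − 2.000| = 0.281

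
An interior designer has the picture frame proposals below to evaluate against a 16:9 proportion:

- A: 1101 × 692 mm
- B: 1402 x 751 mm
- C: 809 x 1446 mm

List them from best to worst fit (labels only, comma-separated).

C, B, A

Ratios: A = 1101 / 692 ≈ 1.591; B = 1402 / 751 ≈ 1.867; C = 1446 / 809 ≈ 1.787.
|Δ from 1.778|: A 0.187; B 0.089; C 0.009.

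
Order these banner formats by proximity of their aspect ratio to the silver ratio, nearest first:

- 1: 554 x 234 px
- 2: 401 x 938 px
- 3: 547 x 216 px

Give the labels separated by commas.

1, 2, 3

Ratios: 1 = 554 / 234 ≈ 2.368; 2 = 938 / 401 ≈ 2.339; 3 = 547 / 216 ≈ 2.532.
|Δ from 2.414|: 1 0.046; 2 0.075; 3 0.118.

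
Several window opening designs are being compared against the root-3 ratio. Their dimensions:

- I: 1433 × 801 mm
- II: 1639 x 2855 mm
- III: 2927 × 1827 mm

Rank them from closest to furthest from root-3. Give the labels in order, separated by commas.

II, I, III

Ratios: I = 1433 / 801 ≈ 1.789; II = 2855 / 1639 ≈ 1.742; III = 2927 / 1827 ≈ 1.602.
|Δ from 1.732|: I 0.057; II 0.010; III 0.130.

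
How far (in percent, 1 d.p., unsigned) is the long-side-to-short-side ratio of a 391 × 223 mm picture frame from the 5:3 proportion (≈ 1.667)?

Ratio = 391 / 223 ≈ 1.7534.
Ideal 5:3 ≈ 1.6667. |1.7534 − 1.6667| / 1.6667 ≈ 5.20% → 5.2%.

5.2%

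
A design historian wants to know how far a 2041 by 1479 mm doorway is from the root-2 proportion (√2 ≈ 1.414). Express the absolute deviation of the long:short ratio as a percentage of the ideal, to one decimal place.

Ratio = 2041 / 1479 ≈ 1.3800.
Ideal root-2 ≈ 1.4142. |1.3800 − 1.4142| / 1.4142 ≈ 2.42% → 2.4%.

2.4%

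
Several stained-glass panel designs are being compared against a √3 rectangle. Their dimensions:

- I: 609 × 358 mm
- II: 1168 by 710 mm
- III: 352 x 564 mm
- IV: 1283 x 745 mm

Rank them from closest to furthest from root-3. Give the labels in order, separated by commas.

IV, I, II, III

Ratios: I = 609 / 358 ≈ 1.701; II = 1168 / 710 ≈ 1.645; III = 564 / 352 ≈ 1.602; IV = 1283 / 745 ≈ 1.722.
|Δ from 1.732|: I 0.031; II 0.087; III 0.130; IV 0.010.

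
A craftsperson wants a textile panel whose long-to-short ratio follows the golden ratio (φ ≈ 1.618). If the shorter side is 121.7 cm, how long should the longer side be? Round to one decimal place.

golden ratio ≈ 1.61803.
Longer side = 121.7 × 1.61803 ≈ 196.914 → 196.9 cm.

196.9 cm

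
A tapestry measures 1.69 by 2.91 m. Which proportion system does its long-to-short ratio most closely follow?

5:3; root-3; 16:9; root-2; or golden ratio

root-3

Ratio = 2.91 / 1.69 ≈ 1.722.
Distances: 5:3 1.667 (Δ 0.055); root-3 1.732 (Δ 0.010); 16:9 1.778 (Δ 0.056); root-2 1.414 (Δ 0.308); golden ratio 1.618 (Δ 0.104).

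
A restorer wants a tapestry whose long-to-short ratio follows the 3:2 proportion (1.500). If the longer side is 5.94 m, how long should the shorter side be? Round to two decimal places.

3:2 = 1.50000.
Shorter side = 5.94 ÷ 1.50000 ≈ 3.9600 → 3.96 m.

3.96 m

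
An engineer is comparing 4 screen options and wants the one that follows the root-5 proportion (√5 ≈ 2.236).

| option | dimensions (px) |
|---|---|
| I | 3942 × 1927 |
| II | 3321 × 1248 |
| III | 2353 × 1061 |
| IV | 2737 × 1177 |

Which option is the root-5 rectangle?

Target root-5 ≈ 2.236.
I: 2.046 (Δ0.190)  II: 2.661 (Δ0.425)  III: 2.218 (Δ0.018)  IV: 2.325 (Δ0.089)

III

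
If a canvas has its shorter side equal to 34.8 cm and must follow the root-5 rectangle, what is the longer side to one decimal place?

77.8 cm

root-5 ≈ 2.23607.
Longer side = 34.8 × 2.23607 ≈ 77.815 → 77.8 cm.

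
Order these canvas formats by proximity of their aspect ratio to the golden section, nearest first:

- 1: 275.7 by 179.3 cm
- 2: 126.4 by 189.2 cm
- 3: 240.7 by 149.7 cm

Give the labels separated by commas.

1: 275.7/179.3 ≈ 1.538 → |1.538 − 1.618| = 0.080
2: 189.2/126.4 ≈ 1.497 → |1.497 − 1.618| = 0.121
3: 240.7/149.7 ≈ 1.608 → |1.608 − 1.618| = 0.010

3, 1, 2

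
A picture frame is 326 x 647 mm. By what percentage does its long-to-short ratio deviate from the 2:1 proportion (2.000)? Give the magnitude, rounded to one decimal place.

Ratio = 647 / 326 ≈ 1.9847.
Ideal 2:1 = 2.0000. |1.9847 − 2.0000| / 2.0000 ≈ 0.77% → 0.8%.

0.8%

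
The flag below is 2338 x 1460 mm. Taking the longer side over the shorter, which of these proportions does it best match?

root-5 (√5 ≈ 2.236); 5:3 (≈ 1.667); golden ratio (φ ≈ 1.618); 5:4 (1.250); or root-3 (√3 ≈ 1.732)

Ratio = 2338 / 1460 ≈ 1.601.
Distances: root-5 2.236 (Δ 0.635); 5:3 1.667 (Δ 0.066); golden ratio 1.618 (Δ 0.017); 5:4 1.250 (Δ 0.351); root-3 1.732 (Δ 0.131).

golden ratio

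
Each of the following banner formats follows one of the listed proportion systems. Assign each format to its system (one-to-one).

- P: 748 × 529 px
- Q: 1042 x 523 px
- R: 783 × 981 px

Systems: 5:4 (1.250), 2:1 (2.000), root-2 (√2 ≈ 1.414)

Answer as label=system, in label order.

P=root-2, Q=2:1, R=5:4

Ratios: P ≈ 1.414; Q ≈ 1.992; R ≈ 1.253.
Targets: 5:4 ≈ 1.250; 2:1 ≈ 2.000; root-2 ≈ 1.414.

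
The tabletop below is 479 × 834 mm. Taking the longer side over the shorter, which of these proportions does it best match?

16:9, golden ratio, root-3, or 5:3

root-3

834/479 ≈ 1.741. Nearest candidates are root-3 (1.732, off by 0.009) and 16:9 (1.778, off by 0.037).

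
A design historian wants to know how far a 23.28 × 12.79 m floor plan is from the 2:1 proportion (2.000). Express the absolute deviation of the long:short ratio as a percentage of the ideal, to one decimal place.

Ratio = 23.28 / 12.79 ≈ 1.8202.
Ideal 2:1 = 2.0000. |1.8202 − 2.0000| / 2.0000 ≈ 8.99% → 9.0%.

9.0%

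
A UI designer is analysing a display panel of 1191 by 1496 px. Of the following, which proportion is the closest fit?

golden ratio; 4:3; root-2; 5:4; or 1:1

5:4

1496/1191 ≈ 1.256. Nearest candidates are 5:4 (1.250, off by 0.006) and 4:3 (1.333, off by 0.077).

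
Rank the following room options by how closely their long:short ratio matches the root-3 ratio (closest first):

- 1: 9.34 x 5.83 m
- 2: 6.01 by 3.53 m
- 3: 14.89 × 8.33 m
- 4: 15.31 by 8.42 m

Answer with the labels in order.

Ratios: 1 = 9.34 / 5.83 ≈ 1.602; 2 = 6.01 / 3.53 ≈ 1.703; 3 = 14.89 / 8.33 ≈ 1.788; 4 = 15.31 / 8.42 ≈ 1.818.
|Δ from 1.732|: 1 0.130; 2 0.029; 3 0.056; 4 0.086.

2, 3, 4, 1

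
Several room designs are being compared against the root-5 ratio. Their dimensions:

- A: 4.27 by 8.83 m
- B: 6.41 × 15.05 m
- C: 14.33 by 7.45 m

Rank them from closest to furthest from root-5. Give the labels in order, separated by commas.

B, A, C

A: 8.83/4.27 ≈ 2.068 → |2.068 − 2.236| = 0.168
B: 15.05/6.41 ≈ 2.348 → |2.348 − 2.236| = 0.112
C: 14.33/7.45 ≈ 1.923 → |1.923 − 2.236| = 0.313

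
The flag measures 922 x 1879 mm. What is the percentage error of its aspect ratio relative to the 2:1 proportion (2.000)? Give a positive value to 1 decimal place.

Ratio = 1879 / 922 ≈ 2.0380.
Ideal 2:1 = 2.0000. |2.0380 − 2.0000| / 2.0000 ≈ 1.90% → 1.9%.

1.9%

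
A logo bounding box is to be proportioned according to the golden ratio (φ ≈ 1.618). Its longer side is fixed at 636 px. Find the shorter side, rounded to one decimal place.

golden ratio ≈ 1.61803.
Shorter side = 636 ÷ 1.61803 ≈ 393.071 → 393.1 px.

393.1 px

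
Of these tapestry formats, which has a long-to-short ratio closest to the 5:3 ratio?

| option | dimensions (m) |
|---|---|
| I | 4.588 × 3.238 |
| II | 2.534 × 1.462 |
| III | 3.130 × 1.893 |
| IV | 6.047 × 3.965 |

Ratios (long/short): I ≈ 1.417; II ≈ 1.733; III ≈ 1.653; IV ≈ 1.525.
5:3 ≈ 1.667; option III is nearest (Δ 0.014).

III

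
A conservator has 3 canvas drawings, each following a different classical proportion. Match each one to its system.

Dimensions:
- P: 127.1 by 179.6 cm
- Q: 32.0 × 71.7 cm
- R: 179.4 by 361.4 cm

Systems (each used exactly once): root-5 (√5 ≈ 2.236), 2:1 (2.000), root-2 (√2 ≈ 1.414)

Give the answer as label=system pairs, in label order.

P = 179.6/127.1 ≈ 1.413 → root-2 (1.414)
Q = 71.7/32.0 ≈ 2.241 → root-5 (2.236)
R = 361.4/179.4 ≈ 2.014 → 2:1 (2.000)

P=root-2, Q=root-5, R=2:1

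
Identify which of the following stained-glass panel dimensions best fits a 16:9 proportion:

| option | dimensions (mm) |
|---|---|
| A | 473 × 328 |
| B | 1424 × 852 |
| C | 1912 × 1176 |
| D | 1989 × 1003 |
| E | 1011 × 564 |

Target 16:9 ≈ 1.778.
A: 1.442 (Δ0.336)  B: 1.671 (Δ0.107)  C: 1.626 (Δ0.152)  D: 1.983 (Δ0.205)  E: 1.793 (Δ0.015)

E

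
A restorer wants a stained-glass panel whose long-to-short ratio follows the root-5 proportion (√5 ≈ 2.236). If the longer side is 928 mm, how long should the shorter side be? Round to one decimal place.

root-5 ≈ 2.23607.
Shorter side = 928 ÷ 2.23607 ≈ 415.014 → 415.0 mm.

415.0 mm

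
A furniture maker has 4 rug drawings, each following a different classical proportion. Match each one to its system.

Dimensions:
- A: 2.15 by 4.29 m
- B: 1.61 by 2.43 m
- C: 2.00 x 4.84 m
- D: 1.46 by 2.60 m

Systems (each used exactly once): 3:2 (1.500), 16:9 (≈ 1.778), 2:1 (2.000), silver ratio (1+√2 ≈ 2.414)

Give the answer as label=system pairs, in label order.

A=2:1, B=3:2, C=silver ratio, D=16:9

A = 4.29/2.15 ≈ 1.995 → 2:1 (2.000)
B = 2.43/1.61 ≈ 1.509 → 3:2 (1.500)
C = 4.84/2.00 ≈ 2.420 → silver ratio (2.414)
D = 2.60/1.46 ≈ 1.781 → 16:9 (1.778)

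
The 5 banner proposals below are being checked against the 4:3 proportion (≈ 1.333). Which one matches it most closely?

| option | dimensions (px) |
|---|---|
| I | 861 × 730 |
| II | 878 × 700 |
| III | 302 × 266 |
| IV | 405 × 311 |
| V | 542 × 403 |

V

Ratios (long/short): I ≈ 1.179; II ≈ 1.254; III ≈ 1.135; IV ≈ 1.302; V ≈ 1.345.
4:3 ≈ 1.333; option V is nearest (Δ 0.012).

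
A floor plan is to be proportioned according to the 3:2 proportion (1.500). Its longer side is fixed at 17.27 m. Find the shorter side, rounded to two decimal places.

11.51 m

3:2 = 1.50000.
Shorter side = 17.27 ÷ 1.50000 ≈ 11.5133 → 11.51 m.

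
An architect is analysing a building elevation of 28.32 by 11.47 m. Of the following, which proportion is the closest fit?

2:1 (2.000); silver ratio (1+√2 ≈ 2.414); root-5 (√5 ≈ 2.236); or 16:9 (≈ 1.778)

28.32/11.47 ≈ 2.469. Nearest candidates are silver ratio (2.414, off by 0.055) and root-5 (2.236, off by 0.233).

silver ratio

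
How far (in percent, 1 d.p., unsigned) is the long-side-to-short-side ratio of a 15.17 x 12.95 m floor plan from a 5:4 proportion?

6.3%

Ratio = 15.17 / 12.95 ≈ 1.1714.
Ideal 5:4 = 1.2500. |1.1714 − 1.2500| / 1.2500 ≈ 6.29% → 6.3%.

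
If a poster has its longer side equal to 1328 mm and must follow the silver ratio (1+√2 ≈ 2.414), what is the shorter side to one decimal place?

550.1 mm

silver ratio ≈ 2.41421.
Shorter side = 1328 ÷ 2.41421 ≈ 550.076 → 550.1 mm.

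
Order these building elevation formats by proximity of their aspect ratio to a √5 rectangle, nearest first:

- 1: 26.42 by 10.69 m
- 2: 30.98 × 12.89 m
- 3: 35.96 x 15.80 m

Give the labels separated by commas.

Ratios: 1 = 26.42 / 10.69 ≈ 2.471; 2 = 30.98 / 12.89 ≈ 2.403; 3 = 35.96 / 15.80 ≈ 2.276.
|Δ from 2.236|: 1 0.235; 2 0.167; 3 0.040.

3, 2, 1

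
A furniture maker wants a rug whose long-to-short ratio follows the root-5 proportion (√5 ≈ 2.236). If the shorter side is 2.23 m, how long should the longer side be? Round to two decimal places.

root-5 ≈ 2.23607.
Longer side = 2.23 × 2.23607 ≈ 4.9864 → 4.99 m.

4.99 m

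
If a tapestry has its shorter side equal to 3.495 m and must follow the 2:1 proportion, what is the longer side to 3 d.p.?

2:1 = 2.00000.
Longer side = 3.495 × 2.00000 ≈ 6.99000 → 6.990 m.

6.990 m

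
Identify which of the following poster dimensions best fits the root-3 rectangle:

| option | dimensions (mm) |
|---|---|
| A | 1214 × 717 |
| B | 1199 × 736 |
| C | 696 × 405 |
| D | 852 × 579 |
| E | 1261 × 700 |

Target root-3 ≈ 1.732.
A: 1.693 (Δ0.039)  B: 1.629 (Δ0.103)  C: 1.719 (Δ0.013)  D: 1.472 (Δ0.260)  E: 1.801 (Δ0.069)

C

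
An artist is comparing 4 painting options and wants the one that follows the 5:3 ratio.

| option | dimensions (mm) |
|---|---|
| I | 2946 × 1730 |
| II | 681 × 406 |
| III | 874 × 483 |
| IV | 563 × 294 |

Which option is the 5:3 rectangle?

II

Target 5:3 ≈ 1.667.
I: 1.703 (Δ0.036)  II: 1.677 (Δ0.010)  III: 1.810 (Δ0.143)  IV: 1.915 (Δ0.248)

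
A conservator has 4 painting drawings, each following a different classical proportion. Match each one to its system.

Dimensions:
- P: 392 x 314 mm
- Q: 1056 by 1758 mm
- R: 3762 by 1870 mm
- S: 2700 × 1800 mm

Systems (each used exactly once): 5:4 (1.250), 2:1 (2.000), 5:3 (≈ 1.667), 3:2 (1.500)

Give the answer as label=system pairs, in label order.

P = 392/314 ≈ 1.248 → 5:4 (1.250)
Q = 1758/1056 ≈ 1.665 → 5:3 (1.667)
R = 3762/1870 ≈ 2.012 → 2:1 (2.000)
S = 2700/1800 ≈ 1.500 → 3:2 (1.500)

P=5:4, Q=5:3, R=2:1, S=3:2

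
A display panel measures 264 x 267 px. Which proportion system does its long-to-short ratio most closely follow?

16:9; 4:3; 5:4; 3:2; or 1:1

1:1

Ratio = 267 / 264 ≈ 1.011.
Distances: 16:9 1.778 (Δ 0.767); 4:3 1.333 (Δ 0.322); 5:4 1.250 (Δ 0.239); 3:2 1.500 (Δ 0.489); 1:1 1.000 (Δ 0.011).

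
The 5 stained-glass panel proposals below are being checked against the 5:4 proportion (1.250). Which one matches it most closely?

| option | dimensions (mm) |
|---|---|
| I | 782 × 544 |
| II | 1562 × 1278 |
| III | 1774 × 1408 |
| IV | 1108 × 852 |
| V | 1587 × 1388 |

Target 5:4 ≈ 1.250.
I: 1.438 (Δ0.188)  II: 1.222 (Δ0.028)  III: 1.260 (Δ0.010)  IV: 1.300 (Δ0.050)  V: 1.143 (Δ0.107)

III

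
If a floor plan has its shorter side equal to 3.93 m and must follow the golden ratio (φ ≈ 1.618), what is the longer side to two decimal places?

6.36 m

golden ratio ≈ 1.61803.
Longer side = 3.93 × 1.61803 ≈ 6.3589 → 6.36 m.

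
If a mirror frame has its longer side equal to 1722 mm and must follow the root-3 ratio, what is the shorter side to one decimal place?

root-3 ≈ 1.73205.
Shorter side = 1722 ÷ 1.73205 ≈ 994.198 → 994.2 mm.

994.2 mm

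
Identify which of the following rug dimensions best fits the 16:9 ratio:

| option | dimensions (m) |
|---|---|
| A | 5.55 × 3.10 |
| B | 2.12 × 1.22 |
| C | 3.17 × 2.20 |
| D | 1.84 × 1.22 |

A

Ratios (long/short): A ≈ 1.790; B ≈ 1.738; C ≈ 1.441; D ≈ 1.508.
16:9 ≈ 1.778; option A is nearest (Δ 0.012).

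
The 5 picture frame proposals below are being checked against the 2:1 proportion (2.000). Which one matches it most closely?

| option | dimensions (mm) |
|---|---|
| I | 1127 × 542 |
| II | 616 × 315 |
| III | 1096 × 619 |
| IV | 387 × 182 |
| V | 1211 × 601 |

V

Ratios (long/short): I ≈ 2.079; II ≈ 1.956; III ≈ 1.771; IV ≈ 2.126; V ≈ 2.015.
2:1 ≈ 2.000; option V is nearest (Δ 0.015).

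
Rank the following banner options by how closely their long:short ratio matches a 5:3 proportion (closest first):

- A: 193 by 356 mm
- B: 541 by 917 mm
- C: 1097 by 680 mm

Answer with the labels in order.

Ratios: A = 356 / 193 ≈ 1.845; B = 917 / 541 ≈ 1.695; C = 1097 / 680 ≈ 1.613.
|Δ from 1.667|: A 0.178; B 0.028; C 0.054.

B, C, A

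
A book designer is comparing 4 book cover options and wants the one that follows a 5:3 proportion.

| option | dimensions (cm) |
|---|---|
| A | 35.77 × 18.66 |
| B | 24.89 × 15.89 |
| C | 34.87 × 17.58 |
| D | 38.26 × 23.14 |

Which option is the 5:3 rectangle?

Ratios (long/short): A ≈ 1.917; B ≈ 1.566; C ≈ 1.984; D ≈ 1.653.
5:3 ≈ 1.667; option D is nearest (Δ 0.014).

D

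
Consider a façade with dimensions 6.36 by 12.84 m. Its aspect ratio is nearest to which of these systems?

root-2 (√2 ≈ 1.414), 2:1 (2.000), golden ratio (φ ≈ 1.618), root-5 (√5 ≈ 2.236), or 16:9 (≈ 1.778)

Ratio = 12.84 / 6.36 ≈ 2.019.
Distances: root-2 1.414 (Δ 0.605); 2:1 2.000 (Δ 0.019); golden ratio 1.618 (Δ 0.401); root-5 2.236 (Δ 0.217); 16:9 1.778 (Δ 0.241).

2:1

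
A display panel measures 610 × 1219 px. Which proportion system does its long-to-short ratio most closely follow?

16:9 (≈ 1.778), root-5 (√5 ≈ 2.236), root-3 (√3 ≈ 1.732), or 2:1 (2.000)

Ratio = 1219 / 610 ≈ 1.998.
Distances: 16:9 1.778 (Δ 0.220); root-5 2.236 (Δ 0.238); root-3 1.732 (Δ 0.266); 2:1 2.000 (Δ 0.002).

2:1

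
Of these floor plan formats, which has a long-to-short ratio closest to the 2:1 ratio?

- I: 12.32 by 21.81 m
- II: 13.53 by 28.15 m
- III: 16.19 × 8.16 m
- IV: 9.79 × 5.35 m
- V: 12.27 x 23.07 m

III

Target 2:1 ≈ 2.000.
I: 1.770 (Δ0.230)  II: 2.081 (Δ0.081)  III: 1.984 (Δ0.016)  IV: 1.830 (Δ0.170)  V: 1.880 (Δ0.120)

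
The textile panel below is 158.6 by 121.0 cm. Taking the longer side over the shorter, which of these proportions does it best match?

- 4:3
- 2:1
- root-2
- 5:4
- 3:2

Ratio = 158.6 / 121.0 ≈ 1.311.
Distances: 4:3 1.333 (Δ 0.022); 2:1 2.000 (Δ 0.689); root-2 1.414 (Δ 0.103); 5:4 1.250 (Δ 0.061); 3:2 1.500 (Δ 0.189).

4:3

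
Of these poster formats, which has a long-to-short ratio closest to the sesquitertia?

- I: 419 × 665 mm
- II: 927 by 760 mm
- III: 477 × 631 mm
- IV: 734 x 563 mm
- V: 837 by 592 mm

III

Target 4:3 ≈ 1.333.
I: 1.587 (Δ0.254)  II: 1.220 (Δ0.113)  III: 1.323 (Δ0.010)  IV: 1.304 (Δ0.029)  V: 1.414 (Δ0.081)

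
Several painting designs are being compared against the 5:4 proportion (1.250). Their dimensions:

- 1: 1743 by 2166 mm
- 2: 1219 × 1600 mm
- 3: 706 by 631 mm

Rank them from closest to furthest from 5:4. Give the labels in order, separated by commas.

1: 2166/1743 ≈ 1.243 → |1.243 − 1.250| = 0.007
2: 1600/1219 ≈ 1.313 → |1.313 − 1.250| = 0.063
3: 706/631 ≈ 1.119 → |1.119 − 1.250| = 0.131

1, 2, 3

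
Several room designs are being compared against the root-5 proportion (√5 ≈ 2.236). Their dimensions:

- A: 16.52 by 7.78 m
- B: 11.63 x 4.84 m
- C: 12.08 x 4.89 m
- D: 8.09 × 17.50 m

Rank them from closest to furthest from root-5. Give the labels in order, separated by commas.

Ratios: A = 16.52 / 7.78 ≈ 2.123; B = 11.63 / 4.84 ≈ 2.403; C = 12.08 / 4.89 ≈ 2.470; D = 17.50 / 8.09 ≈ 2.163.
|Δ from 2.236|: A 0.113; B 0.167; C 0.234; D 0.073.

D, A, B, C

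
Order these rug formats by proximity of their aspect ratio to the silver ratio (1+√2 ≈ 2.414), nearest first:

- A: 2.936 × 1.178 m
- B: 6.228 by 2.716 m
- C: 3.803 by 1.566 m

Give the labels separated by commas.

A: 2.936/1.178 ≈ 2.492 → |2.492 − 2.414| = 0.078
B: 6.228/2.716 ≈ 2.293 → |2.293 − 2.414| = 0.121
C: 3.803/1.566 ≈ 2.428 → |2.428 − 2.414| = 0.014

C, A, B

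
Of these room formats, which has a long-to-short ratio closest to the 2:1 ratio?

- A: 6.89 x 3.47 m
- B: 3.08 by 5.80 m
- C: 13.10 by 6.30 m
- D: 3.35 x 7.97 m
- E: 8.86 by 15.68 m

A

Ratios (long/short): A ≈ 1.986; B ≈ 1.883; C ≈ 2.079; D ≈ 2.379; E ≈ 1.770.
2:1 ≈ 2.000; option A is nearest (Δ 0.014).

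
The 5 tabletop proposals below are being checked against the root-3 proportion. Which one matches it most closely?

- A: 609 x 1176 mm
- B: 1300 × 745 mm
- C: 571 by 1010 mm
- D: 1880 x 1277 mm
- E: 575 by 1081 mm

B

Ratios (long/short): A ≈ 1.931; B ≈ 1.745; C ≈ 1.769; D ≈ 1.472; E ≈ 1.880.
root-3 ≈ 1.732; option B is nearest (Δ 0.013).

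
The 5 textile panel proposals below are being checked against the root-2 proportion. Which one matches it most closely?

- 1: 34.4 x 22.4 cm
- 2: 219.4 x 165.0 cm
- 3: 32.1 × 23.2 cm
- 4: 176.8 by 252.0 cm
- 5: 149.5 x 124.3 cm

4

Target root-2 ≈ 1.414.
1: 1.536 (Δ0.122)  2: 1.330 (Δ0.084)  3: 1.384 (Δ0.030)  4: 1.425 (Δ0.011)  5: 1.203 (Δ0.211)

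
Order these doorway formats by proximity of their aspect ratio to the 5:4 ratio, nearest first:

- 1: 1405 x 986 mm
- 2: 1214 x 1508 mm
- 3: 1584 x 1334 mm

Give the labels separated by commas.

Ratios: 1 = 1405 / 986 ≈ 1.425; 2 = 1508 / 1214 ≈ 1.242; 3 = 1584 / 1334 ≈ 1.187.
|Δ from 1.250|: 1 0.175; 2 0.008; 3 0.063.

2, 3, 1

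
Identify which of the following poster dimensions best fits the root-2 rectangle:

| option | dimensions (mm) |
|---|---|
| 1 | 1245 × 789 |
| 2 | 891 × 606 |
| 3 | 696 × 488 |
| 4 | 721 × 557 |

3

Target root-2 ≈ 1.414.
1: 1.578 (Δ0.164)  2: 1.470 (Δ0.056)  3: 1.426 (Δ0.012)  4: 1.294 (Δ0.120)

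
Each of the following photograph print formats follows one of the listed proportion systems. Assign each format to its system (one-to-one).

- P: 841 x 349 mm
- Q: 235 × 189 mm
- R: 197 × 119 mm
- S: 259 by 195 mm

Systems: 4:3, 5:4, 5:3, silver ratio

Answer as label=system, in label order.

P = 841/349 ≈ 2.410 → silver ratio (2.414)
Q = 235/189 ≈ 1.243 → 5:4 (1.250)
R = 197/119 ≈ 1.655 → 5:3 (1.667)
S = 259/195 ≈ 1.328 → 4:3 (1.333)

P=silver ratio, Q=5:4, R=5:3, S=4:3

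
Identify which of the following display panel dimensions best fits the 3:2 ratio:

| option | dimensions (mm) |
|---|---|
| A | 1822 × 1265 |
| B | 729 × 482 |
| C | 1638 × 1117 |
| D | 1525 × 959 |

B

Ratios (long/short): A ≈ 1.440; B ≈ 1.512; C ≈ 1.466; D ≈ 1.590.
3:2 ≈ 1.500; option B is nearest (Δ 0.012).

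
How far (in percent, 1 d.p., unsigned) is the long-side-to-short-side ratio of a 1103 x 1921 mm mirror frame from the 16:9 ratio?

Ratio = 1921 / 1103 ≈ 1.7416.
Ideal 16:9 ≈ 1.7778. |1.7416 − 1.7778| / 1.7778 ≈ 2.04% → 2.0%.

2.0%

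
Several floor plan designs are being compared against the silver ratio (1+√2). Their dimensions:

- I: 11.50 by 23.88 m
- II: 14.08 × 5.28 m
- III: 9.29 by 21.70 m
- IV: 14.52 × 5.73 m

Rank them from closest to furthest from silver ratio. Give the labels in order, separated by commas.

Ratios: I = 23.88 / 11.50 ≈ 2.077; II = 14.08 / 5.28 ≈ 2.667; III = 21.70 / 9.29 ≈ 2.336; IV = 14.52 / 5.73 ≈ 2.534.
|Δ from 2.414|: I 0.337; II 0.253; III 0.078; IV 0.120.

III, IV, II, I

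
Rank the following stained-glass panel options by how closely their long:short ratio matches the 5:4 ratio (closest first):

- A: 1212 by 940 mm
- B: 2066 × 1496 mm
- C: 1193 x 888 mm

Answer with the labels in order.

A: 1212/940 ≈ 1.289 → |1.289 − 1.250| = 0.039
B: 2066/1496 ≈ 1.381 → |1.381 − 1.250| = 0.131
C: 1193/888 ≈ 1.343 → |1.343 − 1.250| = 0.093

A, C, B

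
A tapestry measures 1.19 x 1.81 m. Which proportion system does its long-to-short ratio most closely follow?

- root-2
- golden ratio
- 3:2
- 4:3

1.81/1.19 ≈ 1.521. Nearest candidates are 3:2 (1.500, off by 0.021) and golden ratio (1.618, off by 0.097).

3:2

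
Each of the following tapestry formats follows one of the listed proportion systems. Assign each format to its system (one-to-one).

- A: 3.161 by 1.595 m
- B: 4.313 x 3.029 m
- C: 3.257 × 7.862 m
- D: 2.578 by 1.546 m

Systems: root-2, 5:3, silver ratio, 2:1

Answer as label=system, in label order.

Ratios: A ≈ 1.982; B ≈ 1.424; C ≈ 2.414; D ≈ 1.668.
Targets: root-2 ≈ 1.414; 5:3 ≈ 1.667; silver ratio ≈ 2.414; 2:1 ≈ 2.000.

A=2:1, B=root-2, C=silver ratio, D=5:3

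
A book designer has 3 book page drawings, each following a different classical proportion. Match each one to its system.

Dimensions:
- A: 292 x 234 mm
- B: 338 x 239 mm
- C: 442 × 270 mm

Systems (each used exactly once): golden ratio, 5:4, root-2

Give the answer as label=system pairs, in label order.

A=5:4, B=root-2, C=golden ratio

A = 292/234 ≈ 1.248 → 5:4 (1.250)
B = 338/239 ≈ 1.414 → root-2 (1.414)
C = 442/270 ≈ 1.637 → golden ratio (1.618)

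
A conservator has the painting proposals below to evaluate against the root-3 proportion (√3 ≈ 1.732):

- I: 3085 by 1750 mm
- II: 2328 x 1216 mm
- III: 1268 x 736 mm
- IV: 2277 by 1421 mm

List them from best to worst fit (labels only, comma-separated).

I: 3085/1750 ≈ 1.763 → |1.763 − 1.732| = 0.031
II: 2328/1216 ≈ 1.914 → |1.914 − 1.732| = 0.182
III: 1268/736 ≈ 1.723 → |1.723 − 1.732| = 0.009
IV: 2277/1421 ≈ 1.602 → |1.602 − 1.732| = 0.130

III, I, IV, II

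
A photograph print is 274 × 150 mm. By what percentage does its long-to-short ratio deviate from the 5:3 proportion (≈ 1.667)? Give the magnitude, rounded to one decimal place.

Ratio = 274 / 150 ≈ 1.8267.
Ideal 5:3 ≈ 1.6667. |1.8267 − 1.6667| / 1.6667 ≈ 9.60% → 9.6%.

9.6%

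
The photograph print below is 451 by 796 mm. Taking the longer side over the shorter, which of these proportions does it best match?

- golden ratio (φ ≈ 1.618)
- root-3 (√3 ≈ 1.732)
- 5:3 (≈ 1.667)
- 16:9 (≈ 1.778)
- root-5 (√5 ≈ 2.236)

16:9

796/451 ≈ 1.765. Nearest candidates are 16:9 (1.778, off by 0.013) and root-3 (1.732, off by 0.033).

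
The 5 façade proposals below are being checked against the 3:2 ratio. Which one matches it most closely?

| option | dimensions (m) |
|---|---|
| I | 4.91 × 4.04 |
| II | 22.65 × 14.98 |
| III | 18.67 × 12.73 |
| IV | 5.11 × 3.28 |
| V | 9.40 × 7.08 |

Ratios (long/short): I ≈ 1.215; II ≈ 1.512; III ≈ 1.467; IV ≈ 1.558; V ≈ 1.328.
3:2 ≈ 1.500; option II is nearest (Δ 0.012).

II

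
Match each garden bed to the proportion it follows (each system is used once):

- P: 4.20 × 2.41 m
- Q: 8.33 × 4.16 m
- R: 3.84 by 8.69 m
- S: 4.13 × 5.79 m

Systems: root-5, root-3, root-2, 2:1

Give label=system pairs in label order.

Ratios: P ≈ 1.743; Q ≈ 2.002; R ≈ 2.263; S ≈ 1.402.
Targets: root-5 ≈ 2.236; root-3 ≈ 1.732; root-2 ≈ 1.414; 2:1 ≈ 2.000.

P=root-3, Q=2:1, R=root-5, S=root-2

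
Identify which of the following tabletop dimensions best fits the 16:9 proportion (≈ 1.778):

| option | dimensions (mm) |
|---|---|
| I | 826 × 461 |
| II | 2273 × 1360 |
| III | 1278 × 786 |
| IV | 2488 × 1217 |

Ratios (long/short): I ≈ 1.792; II ≈ 1.671; III ≈ 1.626; IV ≈ 2.044.
16:9 ≈ 1.778; option I is nearest (Δ 0.014).

I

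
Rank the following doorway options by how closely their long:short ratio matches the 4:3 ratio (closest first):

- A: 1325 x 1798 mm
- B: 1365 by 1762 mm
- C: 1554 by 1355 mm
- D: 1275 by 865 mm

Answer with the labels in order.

A, B, D, C

Ratios: A = 1798 / 1325 ≈ 1.357; B = 1762 / 1365 ≈ 1.291; C = 1554 / 1355 ≈ 1.147; D = 1275 / 865 ≈ 1.474.
|Δ from 1.333|: A 0.024; B 0.042; C 0.186; D 0.141.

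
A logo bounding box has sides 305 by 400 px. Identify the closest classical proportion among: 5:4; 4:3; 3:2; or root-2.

4:3

400/305 ≈ 1.311. Nearest candidates are 4:3 (1.333, off by 0.022) and 5:4 (1.250, off by 0.061).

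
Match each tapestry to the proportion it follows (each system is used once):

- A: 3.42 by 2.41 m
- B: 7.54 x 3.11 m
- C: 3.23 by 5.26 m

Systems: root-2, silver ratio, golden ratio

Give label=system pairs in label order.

A=root-2, B=silver ratio, C=golden ratio

Ratios: A ≈ 1.419; B ≈ 2.424; C ≈ 1.628.
Targets: root-2 ≈ 1.414; silver ratio ≈ 2.414; golden ratio ≈ 1.618.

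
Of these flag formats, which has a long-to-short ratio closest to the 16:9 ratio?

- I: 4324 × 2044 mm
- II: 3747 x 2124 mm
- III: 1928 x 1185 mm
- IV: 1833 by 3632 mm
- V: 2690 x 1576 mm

II

Ratios (long/short): I ≈ 2.115; II ≈ 1.764; III ≈ 1.627; IV ≈ 1.981; V ≈ 1.707.
16:9 ≈ 1.778; option II is nearest (Δ 0.014).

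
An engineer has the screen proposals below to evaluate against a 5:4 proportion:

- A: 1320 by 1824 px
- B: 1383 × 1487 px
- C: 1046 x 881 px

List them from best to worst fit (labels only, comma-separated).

A: 1824/1320 ≈ 1.382 → |1.382 − 1.250| = 0.132
B: 1487/1383 ≈ 1.075 → |1.075 − 1.250| = 0.175
C: 1046/881 ≈ 1.187 → |1.187 − 1.250| = 0.063

C, A, B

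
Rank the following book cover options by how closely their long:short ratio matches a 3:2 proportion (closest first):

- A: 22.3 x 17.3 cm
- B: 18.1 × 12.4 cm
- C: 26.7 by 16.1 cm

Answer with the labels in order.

Ratios: A = 22.3 / 17.3 ≈ 1.289; B = 18.1 / 12.4 ≈ 1.460; C = 26.7 / 16.1 ≈ 1.658.
|Δ from 1.500|: A 0.211; B 0.040; C 0.158.

B, C, A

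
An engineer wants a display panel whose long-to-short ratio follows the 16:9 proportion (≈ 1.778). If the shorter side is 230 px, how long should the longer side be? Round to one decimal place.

16:9 ≈ 1.77778.
Longer side = 230 × 1.77778 ≈ 408.889 → 408.9 px.

408.9 px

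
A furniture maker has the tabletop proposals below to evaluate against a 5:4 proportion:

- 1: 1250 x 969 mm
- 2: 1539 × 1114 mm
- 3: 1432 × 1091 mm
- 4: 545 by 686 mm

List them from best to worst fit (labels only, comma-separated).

1: 1250/969 ≈ 1.290 → |1.290 − 1.250| = 0.040
2: 1539/1114 ≈ 1.382 → |1.382 − 1.250| = 0.132
3: 1432/1091 ≈ 1.313 → |1.313 − 1.250| = 0.063
4: 686/545 ≈ 1.259 → |1.259 − 1.250| = 0.009

4, 1, 3, 2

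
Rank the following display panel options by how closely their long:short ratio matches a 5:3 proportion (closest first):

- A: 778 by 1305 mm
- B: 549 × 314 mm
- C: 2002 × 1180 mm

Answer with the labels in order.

Ratios: A = 1305 / 778 ≈ 1.677; B = 549 / 314 ≈ 1.748; C = 2002 / 1180 ≈ 1.697.
|Δ from 1.667|: A 0.010; B 0.081; C 0.030.

A, C, B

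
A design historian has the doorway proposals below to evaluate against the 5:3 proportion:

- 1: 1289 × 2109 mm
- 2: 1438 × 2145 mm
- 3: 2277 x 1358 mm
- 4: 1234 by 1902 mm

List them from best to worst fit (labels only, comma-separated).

3, 1, 4, 2

1: 2109/1289 ≈ 1.636 → |1.636 − 1.667| = 0.031
2: 2145/1438 ≈ 1.492 → |1.492 − 1.667| = 0.175
3: 2277/1358 ≈ 1.677 → |1.677 − 1.667| = 0.010
4: 1902/1234 ≈ 1.541 → |1.541 − 1.667| = 0.126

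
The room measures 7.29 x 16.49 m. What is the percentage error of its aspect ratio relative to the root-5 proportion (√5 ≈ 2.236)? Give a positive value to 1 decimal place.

1.2%

Ratio = 16.49 / 7.29 ≈ 2.2620.
Ideal root-5 ≈ 2.2361. |2.2620 − 2.2361| / 2.2361 ≈ 1.16% → 1.2%.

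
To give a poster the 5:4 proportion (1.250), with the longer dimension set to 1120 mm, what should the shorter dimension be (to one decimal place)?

896.0 mm

5:4 = 1.25000.
Shorter side = 1120 ÷ 1.25000 ≈ 896.000 → 896.0 mm.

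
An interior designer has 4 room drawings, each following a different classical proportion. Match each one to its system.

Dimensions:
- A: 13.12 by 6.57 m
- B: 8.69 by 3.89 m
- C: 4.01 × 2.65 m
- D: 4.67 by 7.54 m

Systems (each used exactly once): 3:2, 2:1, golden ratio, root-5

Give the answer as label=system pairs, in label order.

A=2:1, B=root-5, C=3:2, D=golden ratio

A = 13.12/6.57 ≈ 1.997 → 2:1 (2.000)
B = 8.69/3.89 ≈ 2.234 → root-5 (2.236)
C = 4.01/2.65 ≈ 1.513 → 3:2 (1.500)
D = 7.54/4.67 ≈ 1.615 → golden ratio (1.618)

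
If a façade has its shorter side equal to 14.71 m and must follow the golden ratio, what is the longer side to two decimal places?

23.80 m

golden ratio ≈ 1.61803.
Longer side = 14.71 × 1.61803 ≈ 23.8012 → 23.80 m.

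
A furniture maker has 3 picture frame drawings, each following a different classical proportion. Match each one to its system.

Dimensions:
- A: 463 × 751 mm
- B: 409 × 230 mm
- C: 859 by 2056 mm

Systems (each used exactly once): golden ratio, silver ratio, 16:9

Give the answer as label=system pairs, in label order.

Ratios: A ≈ 1.622; B ≈ 1.778; C ≈ 2.393.
Targets: golden ratio ≈ 1.618; silver ratio ≈ 2.414; 16:9 ≈ 1.778.

A=golden ratio, B=16:9, C=silver ratio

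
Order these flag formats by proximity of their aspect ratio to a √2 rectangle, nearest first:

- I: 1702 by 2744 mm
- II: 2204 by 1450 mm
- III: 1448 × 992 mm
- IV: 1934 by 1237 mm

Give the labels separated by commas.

III, II, IV, I

Ratios: I = 2744 / 1702 ≈ 1.612; II = 2204 / 1450 ≈ 1.520; III = 1448 / 992 ≈ 1.460; IV = 1934 / 1237 ≈ 1.563.
|Δ from 1.414|: I 0.198; II 0.106; III 0.046; IV 0.149.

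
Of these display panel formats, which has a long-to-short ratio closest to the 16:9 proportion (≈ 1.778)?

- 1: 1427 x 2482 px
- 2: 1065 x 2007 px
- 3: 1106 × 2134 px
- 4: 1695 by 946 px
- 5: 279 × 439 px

Ratios (long/short): 1 ≈ 1.739; 2 ≈ 1.885; 3 ≈ 1.929; 4 ≈ 1.792; 5 ≈ 1.573.
16:9 ≈ 1.778; option 4 is nearest (Δ 0.014).

4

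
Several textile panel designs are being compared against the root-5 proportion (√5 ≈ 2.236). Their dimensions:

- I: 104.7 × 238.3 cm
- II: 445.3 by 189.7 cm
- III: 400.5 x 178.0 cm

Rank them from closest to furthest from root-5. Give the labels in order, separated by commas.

Ratios: I = 238.3 / 104.7 ≈ 2.276; II = 445.3 / 189.7 ≈ 2.347; III = 400.5 / 178.0 ≈ 2.250.
|Δ from 2.236|: I 0.040; II 0.111; III 0.014.

III, I, II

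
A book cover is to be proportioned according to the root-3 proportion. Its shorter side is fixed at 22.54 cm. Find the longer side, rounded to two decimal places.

39.04 cm

root-3 ≈ 1.73205.
Longer side = 22.54 × 1.73205 ≈ 39.0404 → 39.04 cm.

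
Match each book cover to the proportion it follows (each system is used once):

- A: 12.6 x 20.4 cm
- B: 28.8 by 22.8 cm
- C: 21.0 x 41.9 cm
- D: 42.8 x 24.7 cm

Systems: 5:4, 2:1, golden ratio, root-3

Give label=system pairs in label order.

Ratios: A ≈ 1.619; B ≈ 1.263; C ≈ 1.995; D ≈ 1.733.
Targets: 5:4 ≈ 1.250; 2:1 ≈ 2.000; golden ratio ≈ 1.618; root-3 ≈ 1.732.

A=golden ratio, B=5:4, C=2:1, D=root-3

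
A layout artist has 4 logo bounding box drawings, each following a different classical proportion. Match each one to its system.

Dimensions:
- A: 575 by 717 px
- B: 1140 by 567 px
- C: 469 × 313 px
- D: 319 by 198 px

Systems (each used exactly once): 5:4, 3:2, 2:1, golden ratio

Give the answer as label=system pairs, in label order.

A=5:4, B=2:1, C=3:2, D=golden ratio

A = 717/575 ≈ 1.247 → 5:4 (1.250)
B = 1140/567 ≈ 2.011 → 2:1 (2.000)
C = 469/313 ≈ 1.498 → 3:2 (1.500)
D = 319/198 ≈ 1.611 → golden ratio (1.618)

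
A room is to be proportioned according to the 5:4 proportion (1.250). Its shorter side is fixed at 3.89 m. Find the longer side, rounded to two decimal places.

4.86 m

5:4 = 1.25000.
Longer side = 3.89 × 1.25000 ≈ 4.8625 → 4.86 m.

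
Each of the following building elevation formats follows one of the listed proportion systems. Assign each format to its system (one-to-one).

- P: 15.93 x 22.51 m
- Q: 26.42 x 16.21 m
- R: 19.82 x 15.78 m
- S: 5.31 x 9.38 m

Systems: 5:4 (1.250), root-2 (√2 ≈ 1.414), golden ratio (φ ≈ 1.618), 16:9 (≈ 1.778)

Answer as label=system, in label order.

P = 22.51/15.93 ≈ 1.413 → root-2 (1.414)
Q = 26.42/16.21 ≈ 1.630 → golden ratio (1.618)
R = 19.82/15.78 ≈ 1.256 → 5:4 (1.250)
S = 9.38/5.31 ≈ 1.766 → 16:9 (1.778)

P=root-2, Q=golden ratio, R=5:4, S=16:9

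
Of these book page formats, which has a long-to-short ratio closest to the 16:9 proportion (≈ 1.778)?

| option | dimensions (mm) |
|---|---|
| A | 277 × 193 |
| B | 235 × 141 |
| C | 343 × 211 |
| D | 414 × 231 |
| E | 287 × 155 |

Target 16:9 ≈ 1.778.
A: 1.435 (Δ0.343)  B: 1.667 (Δ0.111)  C: 1.626 (Δ0.152)  D: 1.792 (Δ0.014)  E: 1.852 (Δ0.074)

D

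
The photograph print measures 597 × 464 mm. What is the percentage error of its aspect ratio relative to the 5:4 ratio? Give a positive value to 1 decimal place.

Ratio = 597 / 464 ≈ 1.2866.
Ideal 5:4 = 1.2500. |1.2866 − 1.2500| / 1.2500 ≈ 2.93% → 2.9%.

2.9%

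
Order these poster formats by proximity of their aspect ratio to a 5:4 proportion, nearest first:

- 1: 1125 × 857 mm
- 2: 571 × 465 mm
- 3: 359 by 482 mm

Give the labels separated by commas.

2, 1, 3

1: 1125/857 ≈ 1.313 → |1.313 − 1.250| = 0.063
2: 571/465 ≈ 1.228 → |1.228 − 1.250| = 0.022
3: 482/359 ≈ 1.343 → |1.343 − 1.250| = 0.093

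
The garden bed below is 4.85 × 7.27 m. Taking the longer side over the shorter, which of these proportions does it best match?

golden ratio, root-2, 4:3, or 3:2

3:2

Ratio = 7.27 / 4.85 ≈ 1.499.
Distances: golden ratio 1.618 (Δ 0.119); root-2 1.414 (Δ 0.085); 4:3 1.333 (Δ 0.166); 3:2 1.500 (Δ 0.001).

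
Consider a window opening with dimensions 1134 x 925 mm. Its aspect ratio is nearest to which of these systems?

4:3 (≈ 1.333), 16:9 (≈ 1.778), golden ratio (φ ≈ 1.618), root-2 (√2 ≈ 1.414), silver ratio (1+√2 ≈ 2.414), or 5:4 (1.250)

Ratio = 1134 / 925 ≈ 1.226.
Distances: 4:3 1.333 (Δ 0.107); 16:9 1.778 (Δ 0.552); golden ratio 1.618 (Δ 0.392); root-2 1.414 (Δ 0.188); silver ratio 2.414 (Δ 1.188); 5:4 1.250 (Δ 0.024).

5:4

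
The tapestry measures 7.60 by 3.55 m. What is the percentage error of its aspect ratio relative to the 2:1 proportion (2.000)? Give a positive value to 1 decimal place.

7.0%

Ratio = 7.60 / 3.55 ≈ 2.1408.
Ideal 2:1 = 2.0000. |2.1408 − 2.0000| / 2.0000 ≈ 7.04% → 7.0%.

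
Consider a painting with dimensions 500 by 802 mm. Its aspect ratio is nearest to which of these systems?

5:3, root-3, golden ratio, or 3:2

802/500 ≈ 1.604. Nearest candidates are golden ratio (1.618, off by 0.014) and 5:3 (1.667, off by 0.063).

golden ratio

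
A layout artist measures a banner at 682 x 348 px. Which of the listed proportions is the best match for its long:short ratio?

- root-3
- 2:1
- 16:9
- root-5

Ratio = 682 / 348 ≈ 1.960.
Distances: root-3 1.732 (Δ 0.228); 2:1 2.000 (Δ 0.040); 16:9 1.778 (Δ 0.182); root-5 2.236 (Δ 0.276).

2:1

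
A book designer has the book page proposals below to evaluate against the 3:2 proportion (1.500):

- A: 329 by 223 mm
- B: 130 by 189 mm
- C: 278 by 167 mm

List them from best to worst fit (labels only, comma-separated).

A: 329/223 ≈ 1.475 → |1.475 − 1.500| = 0.025
B: 189/130 ≈ 1.454 → |1.454 − 1.500| = 0.046
C: 278/167 ≈ 1.665 → |1.665 − 1.500| = 0.165

A, B, C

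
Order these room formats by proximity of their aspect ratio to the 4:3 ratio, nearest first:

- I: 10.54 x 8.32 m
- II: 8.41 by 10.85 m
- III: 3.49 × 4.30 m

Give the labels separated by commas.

Ratios: I = 10.54 / 8.32 ≈ 1.267; II = 10.85 / 8.41 ≈ 1.290; III = 4.30 / 3.49 ≈ 1.232.
|Δ from 1.333|: I 0.066; II 0.043; III 0.101.

II, I, III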